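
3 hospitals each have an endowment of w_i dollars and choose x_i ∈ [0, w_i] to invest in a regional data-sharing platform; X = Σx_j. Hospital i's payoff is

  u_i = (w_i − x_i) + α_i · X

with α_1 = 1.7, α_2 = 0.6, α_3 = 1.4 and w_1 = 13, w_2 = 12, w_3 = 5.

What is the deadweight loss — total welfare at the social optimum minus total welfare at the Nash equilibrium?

32.4

∂u_i/∂x_i = α_i − 1, so hospital i contributes w_i if α_i > 1, else 0.
α_i > 1 for i ∈ {1, 3}; NE contributions (13, 0, 5), X = 18.
W^NE = Σw_i − X^NE + (Σα_i)·X^NE = 30 + 2.7·18 = 78.6.
Planner: ∂(Σu_j)/∂x_i = Σα_j − 1 = 2.7 > 0, so everyone contributes w_i; X^SO = 30, W^SO = 30 + 2.7·30 = 111.
Deadweight loss = 32.4.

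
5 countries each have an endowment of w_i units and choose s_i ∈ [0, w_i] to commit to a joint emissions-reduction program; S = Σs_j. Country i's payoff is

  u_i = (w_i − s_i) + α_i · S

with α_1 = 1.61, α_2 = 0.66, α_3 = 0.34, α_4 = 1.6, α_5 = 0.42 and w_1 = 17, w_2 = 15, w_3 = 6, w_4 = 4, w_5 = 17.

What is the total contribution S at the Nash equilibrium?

∂u_i/∂s_i = α_i − 1, so country i contributes w_i if α_i > 1, else 0.
α_i > 1 for i ∈ {1, 4}; NE contributions (17, 0, 0, 4, 0), S = 21.

21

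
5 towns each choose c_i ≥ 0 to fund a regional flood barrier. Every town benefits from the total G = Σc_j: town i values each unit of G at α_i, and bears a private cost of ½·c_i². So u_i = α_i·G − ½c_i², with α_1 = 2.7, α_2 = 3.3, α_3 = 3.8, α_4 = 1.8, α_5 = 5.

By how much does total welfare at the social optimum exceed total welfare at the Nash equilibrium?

443.77

Town i's FOC: ∂u_i/∂c_i = α_i − c_i = 0, so c_i* = α_i.
NE contributions = (2.7, 3.3, 3.8, 1.8, 5); G = 16.6.
W^NE = (Σα)·G − ½Σα_i² = 16.6² − ½·60.86 = 245.13.
Planner sets c_i = Σα_j = 16.6 for every i, so G^SO = 5·16.6 = 83.
W^SO = (Σα)·G^SO − ½·5·(Σα)² = (5/2)·16.6² = 688.9.
Deadweight loss = W^SO − W^NE = 443.77.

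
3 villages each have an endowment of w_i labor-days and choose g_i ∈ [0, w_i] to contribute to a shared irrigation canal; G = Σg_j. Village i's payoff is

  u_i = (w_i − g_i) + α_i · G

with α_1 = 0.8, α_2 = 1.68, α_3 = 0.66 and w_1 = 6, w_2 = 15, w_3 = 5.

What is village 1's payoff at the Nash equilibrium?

18

∂u_i/∂g_i = α_i − 1, so village i contributes w_i if α_i > 1, else 0.
α_i > 1 for i ∈ {2}; NE contributions (0, 15, 0), G = 15.
u_1 = (6 − 0) + 0.8·15 = 18.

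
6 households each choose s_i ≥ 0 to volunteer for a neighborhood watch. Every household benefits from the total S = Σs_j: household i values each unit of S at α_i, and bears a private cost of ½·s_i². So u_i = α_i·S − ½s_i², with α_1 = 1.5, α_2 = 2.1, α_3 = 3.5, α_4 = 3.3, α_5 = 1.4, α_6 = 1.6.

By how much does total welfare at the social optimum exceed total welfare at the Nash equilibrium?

376.28

Household i's FOC: ∂u_i/∂s_i = α_i − s_i = 0, so s_i* = α_i.
NE contributions = (1.5, 2.1, 3.5, 3.3, 1.4, 1.6); S = 13.4.
W^NE = (Σα)·S − ½Σα_i² = 13.4² − ½·34.32 = 162.4.
Planner sets s_i = Σα_j = 13.4 for every i, so S^SO = 6·13.4 = 80.4.
W^SO = (Σα)·S^SO − ½·6·(Σα)² = (6/2)·13.4² = 538.68.
Deadweight loss = W^SO − W^NE = 376.28.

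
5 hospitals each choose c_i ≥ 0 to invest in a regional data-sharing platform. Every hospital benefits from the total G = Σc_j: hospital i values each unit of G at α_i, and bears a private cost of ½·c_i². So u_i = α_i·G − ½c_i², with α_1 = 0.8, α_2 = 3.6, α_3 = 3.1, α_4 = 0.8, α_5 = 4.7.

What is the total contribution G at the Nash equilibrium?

13

Hospital i's FOC: ∂u_i/∂c_i = α_i − c_i = 0, so c_i* = α_i.
NE contributions = (0.8, 3.6, 3.1, 0.8, 4.7); G = 13.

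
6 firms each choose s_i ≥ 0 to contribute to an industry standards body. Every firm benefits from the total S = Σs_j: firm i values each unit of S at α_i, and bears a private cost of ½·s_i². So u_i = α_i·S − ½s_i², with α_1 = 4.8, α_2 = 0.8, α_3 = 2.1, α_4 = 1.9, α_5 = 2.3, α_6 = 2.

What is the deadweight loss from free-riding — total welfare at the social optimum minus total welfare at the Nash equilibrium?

406.915

Firm i's FOC: ∂u_i/∂s_i = α_i − s_i = 0, so s_i* = α_i.
NE contributions = (4.8, 0.8, 2.1, 1.9, 2.3, 2); S = 13.9.
W^NE = (Σα)·S − ½Σα_i² = 13.9² − ½·40.99 = 172.715.
Planner sets s_i = Σα_j = 13.9 for every i, so S^SO = 6·13.9 = 83.4.
W^SO = (Σα)·S^SO − ½·6·(Σα)² = (6/2)·13.9² = 579.63.
Deadweight loss = W^SO − W^NE = 406.915.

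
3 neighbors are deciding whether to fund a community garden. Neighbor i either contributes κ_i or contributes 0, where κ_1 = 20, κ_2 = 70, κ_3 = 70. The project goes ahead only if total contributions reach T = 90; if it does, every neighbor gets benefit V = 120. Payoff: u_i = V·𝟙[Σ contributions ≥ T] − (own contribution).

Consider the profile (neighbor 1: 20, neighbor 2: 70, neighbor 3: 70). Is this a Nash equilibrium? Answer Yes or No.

No

Total = 160 ≥ 90: provided.
Neighbor 1 (pledges 20, payoff 100): dropping to 0 → total 140, payoff 120. Profitable deviation.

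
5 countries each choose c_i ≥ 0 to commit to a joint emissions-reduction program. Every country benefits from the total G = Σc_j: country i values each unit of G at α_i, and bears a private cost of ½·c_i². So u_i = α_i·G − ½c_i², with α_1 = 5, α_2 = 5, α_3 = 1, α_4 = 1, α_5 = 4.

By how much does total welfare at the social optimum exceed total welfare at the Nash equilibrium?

418

Country i's FOC: ∂u_i/∂c_i = α_i − c_i = 0, so c_i* = α_i.
NE contributions = (5, 5, 1, 1, 4); G = 16.
W^NE = (Σα)·G − ½Σα_i² = 16² − ½·68 = 222.
Planner sets c_i = Σα_j = 16 for every i, so G^SO = 5·16 = 80.
W^SO = (Σα)·G^SO − ½·5·(Σα)² = (5/2)·16² = 640.
Deadweight loss = W^SO − W^NE = 418.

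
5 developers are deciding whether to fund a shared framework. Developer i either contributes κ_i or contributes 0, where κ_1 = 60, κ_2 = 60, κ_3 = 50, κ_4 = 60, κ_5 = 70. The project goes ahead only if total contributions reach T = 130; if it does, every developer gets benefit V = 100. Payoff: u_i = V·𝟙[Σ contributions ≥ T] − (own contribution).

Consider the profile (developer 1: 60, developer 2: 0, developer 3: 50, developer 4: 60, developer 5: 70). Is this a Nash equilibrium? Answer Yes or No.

No

Total = 240 ≥ 130: provided.
Developer 1 (pledges 60, payoff 40): dropping to 0 → total 180, payoff 100. Profitable deviation.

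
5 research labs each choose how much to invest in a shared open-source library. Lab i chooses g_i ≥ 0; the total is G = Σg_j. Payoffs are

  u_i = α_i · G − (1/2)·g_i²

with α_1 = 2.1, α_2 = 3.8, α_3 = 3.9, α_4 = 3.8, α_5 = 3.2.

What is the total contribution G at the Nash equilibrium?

Lab i's FOC: ∂u_i/∂g_i = α_i − g_i = 0, so g_i* = α_i.
NE contributions = (2.1, 3.8, 3.9, 3.8, 3.2); G = 16.8.

16.8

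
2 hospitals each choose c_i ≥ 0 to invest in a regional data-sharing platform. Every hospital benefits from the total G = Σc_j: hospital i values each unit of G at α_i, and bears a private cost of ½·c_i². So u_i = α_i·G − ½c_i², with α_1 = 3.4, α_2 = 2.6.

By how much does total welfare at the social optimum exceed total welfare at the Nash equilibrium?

Hospital i's FOC: ∂u_i/∂c_i = α_i − c_i = 0, so c_i* = α_i.
NE contributions = (3.4, 2.6); G = 6.
W^NE = (Σα)·G − ½Σα_i² = 6² − ½·18.32 = 26.84.
Planner sets c_i = Σα_j = 6 for every i, so G^SO = 2·6 = 12.
W^SO = (Σα)·G^SO − ½·2·(Σα)² = (2/2)·6² = 36.
Deadweight loss = W^SO − W^NE = 9.16.

9.16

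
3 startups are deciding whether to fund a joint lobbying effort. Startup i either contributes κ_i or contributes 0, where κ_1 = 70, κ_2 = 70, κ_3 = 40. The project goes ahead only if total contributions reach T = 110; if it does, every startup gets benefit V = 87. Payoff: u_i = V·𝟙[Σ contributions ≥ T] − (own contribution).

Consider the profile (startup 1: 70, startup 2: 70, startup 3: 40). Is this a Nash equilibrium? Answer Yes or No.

Total = 180 ≥ 110: provided.
Startup 1 (pledges 70, payoff 17): dropping to 0 → total 110, payoff 87. Profitable deviation.

No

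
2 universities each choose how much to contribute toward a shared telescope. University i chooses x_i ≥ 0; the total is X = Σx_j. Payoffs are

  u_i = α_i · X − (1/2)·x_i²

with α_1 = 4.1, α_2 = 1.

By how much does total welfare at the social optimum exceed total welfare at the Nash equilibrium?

8.905

University i's FOC: ∂u_i/∂x_i = α_i − x_i = 0, so x_i* = α_i.
NE contributions = (4.1, 1); X = 5.1.
W^NE = (Σα)·X − ½Σα_i² = 5.1² − ½·17.81 = 17.105.
Planner sets x_i = Σα_j = 5.1 for every i, so X^SO = 2·5.1 = 10.2.
W^SO = (Σα)·X^SO − ½·2·(Σα)² = (2/2)·5.1² = 26.01.
Deadweight loss = W^SO − W^NE = 8.905.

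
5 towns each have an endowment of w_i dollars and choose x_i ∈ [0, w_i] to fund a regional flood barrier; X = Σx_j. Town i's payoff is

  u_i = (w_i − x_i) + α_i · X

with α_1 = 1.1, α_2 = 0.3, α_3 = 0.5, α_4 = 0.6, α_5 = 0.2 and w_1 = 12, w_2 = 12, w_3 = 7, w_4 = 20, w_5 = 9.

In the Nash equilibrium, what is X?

∂u_i/∂x_i = α_i − 1, so town i contributes w_i if α_i > 1, else 0.
α_i > 1 for i ∈ {1}; NE contributions (12, 0, 0, 0, 0), X = 12.

12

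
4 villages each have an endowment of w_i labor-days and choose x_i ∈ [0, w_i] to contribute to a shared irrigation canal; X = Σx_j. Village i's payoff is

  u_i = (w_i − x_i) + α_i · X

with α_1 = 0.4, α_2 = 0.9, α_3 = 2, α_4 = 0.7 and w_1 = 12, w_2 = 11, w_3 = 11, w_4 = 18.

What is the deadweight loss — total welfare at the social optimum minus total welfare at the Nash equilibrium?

123

∂u_i/∂x_i = α_i − 1, so village i contributes w_i if α_i > 1, else 0.
α_i > 1 for i ∈ {3}; NE contributions (0, 0, 11, 0), X = 11.
W^NE = Σw_i − X^NE + (Σα_i)·X^NE = 52 + 3·11 = 85.
Planner: ∂(Σu_j)/∂x_i = Σα_j − 1 = 3 > 0, so everyone contributes w_i; X^SO = 52, W^SO = 52 + 3·52 = 208.
Deadweight loss = 123.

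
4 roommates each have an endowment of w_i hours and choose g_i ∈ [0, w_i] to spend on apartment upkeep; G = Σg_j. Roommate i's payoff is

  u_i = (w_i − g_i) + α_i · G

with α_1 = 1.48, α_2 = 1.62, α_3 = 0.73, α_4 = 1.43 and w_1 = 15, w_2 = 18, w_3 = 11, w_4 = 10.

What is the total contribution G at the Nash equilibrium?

43

∂u_i/∂g_i = α_i − 1, so roommate i contributes w_i if α_i > 1, else 0.
α_i > 1 for i ∈ {1, 2, 4}; NE contributions (15, 18, 0, 10), G = 43.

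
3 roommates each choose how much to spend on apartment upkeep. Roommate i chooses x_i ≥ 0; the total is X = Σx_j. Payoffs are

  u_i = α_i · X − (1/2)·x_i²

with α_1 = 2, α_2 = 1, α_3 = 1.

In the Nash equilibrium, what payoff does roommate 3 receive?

3.5

Roommate i's FOC: ∂u_i/∂x_i = α_i − x_i = 0, so x_i* = α_i.
NE contributions = (2, 1, 1); X = 4.
u_3 = α_3·X − ½·(x_3)² = 1·4 − ½·1² = 3.5.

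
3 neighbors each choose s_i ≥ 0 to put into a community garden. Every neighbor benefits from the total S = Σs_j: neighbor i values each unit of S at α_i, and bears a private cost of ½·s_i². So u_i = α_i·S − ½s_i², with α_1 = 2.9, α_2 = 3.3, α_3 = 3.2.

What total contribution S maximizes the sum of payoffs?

Planner FOC: ∂(Σu_j)/∂s_i = (Σα_j) − s_i = 0, so s_i^SO = Σα_j = 9.4 for every i; S^SO = 28.2.

28.2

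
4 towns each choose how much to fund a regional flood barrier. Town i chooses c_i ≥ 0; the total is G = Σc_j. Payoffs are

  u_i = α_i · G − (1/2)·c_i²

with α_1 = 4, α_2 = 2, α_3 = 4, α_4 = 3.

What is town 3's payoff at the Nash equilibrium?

44

Town i's FOC: ∂u_i/∂c_i = α_i − c_i = 0, so c_i* = α_i.
NE contributions = (4, 2, 4, 3); G = 13.
u_3 = α_3·G − ½·(c_3)² = 4·13 − ½·4² = 44.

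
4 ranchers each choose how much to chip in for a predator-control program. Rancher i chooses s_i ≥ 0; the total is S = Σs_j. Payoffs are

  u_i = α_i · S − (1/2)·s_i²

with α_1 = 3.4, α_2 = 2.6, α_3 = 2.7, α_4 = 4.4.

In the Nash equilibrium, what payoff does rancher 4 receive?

47.96

Rancher i's FOC: ∂u_i/∂s_i = α_i − s_i = 0, so s_i* = α_i.
NE contributions = (3.4, 2.6, 2.7, 4.4); S = 13.1.
u_4 = α_4·S − ½·(s_4)² = 4.4·13.1 − ½·4.4² = 47.96.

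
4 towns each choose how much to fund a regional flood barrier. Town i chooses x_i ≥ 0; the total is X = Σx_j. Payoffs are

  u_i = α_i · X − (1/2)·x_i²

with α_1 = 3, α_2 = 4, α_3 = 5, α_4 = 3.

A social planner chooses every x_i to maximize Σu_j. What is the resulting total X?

Planner FOC: ∂(Σu_j)/∂x_i = (Σα_j) − x_i = 0, so x_i^SO = Σα_j = 15 for every i; X^SO = 60.

60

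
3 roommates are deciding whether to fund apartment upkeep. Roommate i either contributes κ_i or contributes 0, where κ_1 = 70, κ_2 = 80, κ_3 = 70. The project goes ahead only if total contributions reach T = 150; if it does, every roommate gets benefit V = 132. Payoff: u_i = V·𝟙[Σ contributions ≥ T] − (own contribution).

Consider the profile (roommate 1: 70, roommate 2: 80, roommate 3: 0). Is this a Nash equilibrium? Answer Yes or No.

Total = 150 ≥ 150: provided.
Roommate 1 (pledges 70, payoff 62): dropping to 0 → total 80, payoff 0. No gain.
Roommate 2 (pledges 80, payoff 52): dropping to 0 → total 70, payoff 0. No gain.
Roommate 3 (pledges 0, payoff 132): pledging 70 → total 220, payoff 62. No gain.

Yes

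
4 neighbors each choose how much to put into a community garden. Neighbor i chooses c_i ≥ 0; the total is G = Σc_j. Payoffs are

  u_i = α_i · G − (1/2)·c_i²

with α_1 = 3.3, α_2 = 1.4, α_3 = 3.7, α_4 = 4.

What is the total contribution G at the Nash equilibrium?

Neighbor i's FOC: ∂u_i/∂c_i = α_i − c_i = 0, so c_i* = α_i.
NE contributions = (3.3, 1.4, 3.7, 4); G = 12.4.

12.4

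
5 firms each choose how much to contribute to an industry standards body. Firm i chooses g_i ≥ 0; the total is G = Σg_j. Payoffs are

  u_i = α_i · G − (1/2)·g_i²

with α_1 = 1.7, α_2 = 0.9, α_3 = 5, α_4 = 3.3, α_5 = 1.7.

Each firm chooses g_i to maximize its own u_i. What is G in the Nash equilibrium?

Firm i's FOC: ∂u_i/∂g_i = α_i − g_i = 0, so g_i* = α_i.
NE contributions = (1.7, 0.9, 5, 3.3, 1.7); G = 12.6.

12.6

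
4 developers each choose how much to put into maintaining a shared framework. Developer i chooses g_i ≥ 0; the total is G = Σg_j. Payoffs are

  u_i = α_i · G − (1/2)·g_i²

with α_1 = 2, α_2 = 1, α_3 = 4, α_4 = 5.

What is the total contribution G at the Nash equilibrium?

Developer i's FOC: ∂u_i/∂g_i = α_i − g_i = 0, so g_i* = α_i.
NE contributions = (2, 1, 4, 5); G = 12.

12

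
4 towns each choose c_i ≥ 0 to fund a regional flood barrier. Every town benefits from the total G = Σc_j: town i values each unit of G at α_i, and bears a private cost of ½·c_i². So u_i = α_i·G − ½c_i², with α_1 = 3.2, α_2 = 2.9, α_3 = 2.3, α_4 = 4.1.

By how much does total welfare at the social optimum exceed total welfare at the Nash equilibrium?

Town i's FOC: ∂u_i/∂c_i = α_i − c_i = 0, so c_i* = α_i.
NE contributions = (3.2, 2.9, 2.3, 4.1); G = 12.5.
W^NE = (Σα)·G − ½Σα_i² = 12.5² − ½·40.75 = 135.875.
Planner sets c_i = Σα_j = 12.5 for every i, so G^SO = 4·12.5 = 50.
W^SO = (Σα)·G^SO − ½·4·(Σα)² = (4/2)·12.5² = 312.5.
Deadweight loss = W^SO − W^NE = 176.625.

176.625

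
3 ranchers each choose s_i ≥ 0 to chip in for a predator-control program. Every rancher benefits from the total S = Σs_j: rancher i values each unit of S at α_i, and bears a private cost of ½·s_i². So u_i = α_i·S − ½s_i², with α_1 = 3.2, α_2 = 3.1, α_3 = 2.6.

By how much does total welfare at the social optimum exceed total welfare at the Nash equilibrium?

52.91

Rancher i's FOC: ∂u_i/∂s_i = α_i − s_i = 0, so s_i* = α_i.
NE contributions = (3.2, 3.1, 2.6); S = 8.9.
W^NE = (Σα)·S − ½Σα_i² = 8.9² − ½·26.61 = 65.905.
Planner sets s_i = Σα_j = 8.9 for every i, so S^SO = 3·8.9 = 26.7.
W^SO = (Σα)·S^SO − ½·3·(Σα)² = (3/2)·8.9² = 118.815.
Deadweight loss = W^SO − W^NE = 52.91.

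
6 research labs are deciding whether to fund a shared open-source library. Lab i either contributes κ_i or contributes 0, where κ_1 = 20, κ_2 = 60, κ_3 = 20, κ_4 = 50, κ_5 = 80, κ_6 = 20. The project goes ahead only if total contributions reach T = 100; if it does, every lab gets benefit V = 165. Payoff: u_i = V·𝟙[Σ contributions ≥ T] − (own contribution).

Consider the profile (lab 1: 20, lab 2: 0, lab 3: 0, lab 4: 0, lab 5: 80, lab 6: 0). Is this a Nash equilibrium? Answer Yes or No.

Yes

Total = 100 ≥ 100: provided.
Lab 1 (pledges 20, payoff 145): dropping to 0 → total 80, payoff 0. No gain.
Lab 2 (pledges 0, payoff 165): pledging 60 → total 160, payoff 105. No gain.
Lab 3 (pledges 0, payoff 165): pledging 20 → total 120, payoff 145. No gain.
Lab 4 (pledges 0, payoff 165): pledging 50 → total 150, payoff 115. No gain.
Lab 5 (pledges 80, payoff 85): dropping to 0 → total 20, payoff 0. No gain.
Lab 6 (pledges 0, payoff 165): pledging 20 → total 120, payoff 145. No gain.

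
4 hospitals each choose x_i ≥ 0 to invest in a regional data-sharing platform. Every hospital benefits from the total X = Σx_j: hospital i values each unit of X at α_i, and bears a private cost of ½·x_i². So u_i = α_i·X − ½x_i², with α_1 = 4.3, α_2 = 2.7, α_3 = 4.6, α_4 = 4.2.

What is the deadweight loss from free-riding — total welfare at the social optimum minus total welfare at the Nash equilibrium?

Hospital i's FOC: ∂u_i/∂x_i = α_i − x_i = 0, so x_i* = α_i.
NE contributions = (4.3, 2.7, 4.6, 4.2); X = 15.8.
W^NE = (Σα)·X − ½Σα_i² = 15.8² − ½·64.58 = 217.35.
Planner sets x_i = Σα_j = 15.8 for every i, so X^SO = 4·15.8 = 63.2.
W^SO = (Σα)·X^SO − ½·4·(Σα)² = (4/2)·15.8² = 499.28.
Deadweight loss = W^SO − W^NE = 281.93.

281.93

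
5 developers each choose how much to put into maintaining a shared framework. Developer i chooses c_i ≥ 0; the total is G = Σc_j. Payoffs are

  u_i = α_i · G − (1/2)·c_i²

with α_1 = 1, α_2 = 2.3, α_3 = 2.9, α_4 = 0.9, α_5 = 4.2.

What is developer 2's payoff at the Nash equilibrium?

23.345

Developer i's FOC: ∂u_i/∂c_i = α_i − c_i = 0, so c_i* = α_i.
NE contributions = (1, 2.3, 2.9, 0.9, 4.2); G = 11.3.
u_2 = α_2·G − ½·(c_2)² = 2.3·11.3 − ½·2.3² = 23.345.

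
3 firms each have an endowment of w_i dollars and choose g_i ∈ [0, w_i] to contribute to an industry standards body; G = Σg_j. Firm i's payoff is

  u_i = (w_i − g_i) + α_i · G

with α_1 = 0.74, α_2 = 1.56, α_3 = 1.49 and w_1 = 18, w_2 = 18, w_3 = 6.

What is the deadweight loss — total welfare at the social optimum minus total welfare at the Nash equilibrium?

∂u_i/∂g_i = α_i − 1, so firm i contributes w_i if α_i > 1, else 0.
α_i > 1 for i ∈ {2, 3}; NE contributions (0, 18, 6), G = 24.
W^NE = Σw_i − G^NE + (Σα_i)·G^NE = 42 + 2.79·24 = 108.96.
Planner: ∂(Σu_j)/∂g_i = Σα_j − 1 = 2.79 > 0, so everyone contributes w_i; G^SO = 42, W^SO = 42 + 2.79·42 = 159.18.
Deadweight loss = 50.22.

50.22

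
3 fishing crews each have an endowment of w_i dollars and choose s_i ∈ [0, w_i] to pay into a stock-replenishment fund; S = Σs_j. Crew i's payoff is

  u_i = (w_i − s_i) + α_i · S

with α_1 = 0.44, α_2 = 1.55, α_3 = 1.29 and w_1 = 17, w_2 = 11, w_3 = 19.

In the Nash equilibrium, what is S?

∂u_i/∂s_i = α_i − 1, so crew i contributes w_i if α_i > 1, else 0.
α_i > 1 for i ∈ {2, 3}; NE contributions (0, 11, 19), S = 30.

30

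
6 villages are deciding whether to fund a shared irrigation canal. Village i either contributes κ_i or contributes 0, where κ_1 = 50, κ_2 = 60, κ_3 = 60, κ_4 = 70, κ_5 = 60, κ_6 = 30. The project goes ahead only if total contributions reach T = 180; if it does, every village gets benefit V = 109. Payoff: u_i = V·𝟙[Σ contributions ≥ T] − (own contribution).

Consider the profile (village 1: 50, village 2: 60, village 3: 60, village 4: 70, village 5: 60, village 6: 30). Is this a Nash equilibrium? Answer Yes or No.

Total = 330 ≥ 180: provided.
Village 1 (pledges 50, payoff 59): dropping to 0 → total 280, payoff 109. Profitable deviation.

No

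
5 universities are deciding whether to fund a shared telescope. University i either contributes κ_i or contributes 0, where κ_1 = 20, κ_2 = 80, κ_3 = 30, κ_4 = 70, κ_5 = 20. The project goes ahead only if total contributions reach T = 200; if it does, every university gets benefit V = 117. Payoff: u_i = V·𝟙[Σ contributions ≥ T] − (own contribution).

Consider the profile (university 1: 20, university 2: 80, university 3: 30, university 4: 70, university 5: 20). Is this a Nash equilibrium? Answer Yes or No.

No

Total = 220 ≥ 200: provided.
University 1 (pledges 20, payoff 97): dropping to 0 → total 200, payoff 117. Profitable deviation.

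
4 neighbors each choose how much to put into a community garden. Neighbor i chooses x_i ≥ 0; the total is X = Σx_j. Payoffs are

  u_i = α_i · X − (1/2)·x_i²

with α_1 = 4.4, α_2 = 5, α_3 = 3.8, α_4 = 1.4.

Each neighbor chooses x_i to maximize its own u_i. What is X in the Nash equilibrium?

14.6

Neighbor i's FOC: ∂u_i/∂x_i = α_i − x_i = 0, so x_i* = α_i.
NE contributions = (4.4, 5, 3.8, 1.4); X = 14.6.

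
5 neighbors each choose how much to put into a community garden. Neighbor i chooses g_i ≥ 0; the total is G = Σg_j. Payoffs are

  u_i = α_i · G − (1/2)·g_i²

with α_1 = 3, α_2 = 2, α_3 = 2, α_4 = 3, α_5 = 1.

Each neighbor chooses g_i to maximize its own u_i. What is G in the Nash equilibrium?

Neighbor i's FOC: ∂u_i/∂g_i = α_i − g_i = 0, so g_i* = α_i.
NE contributions = (3, 2, 2, 3, 1); G = 11.

11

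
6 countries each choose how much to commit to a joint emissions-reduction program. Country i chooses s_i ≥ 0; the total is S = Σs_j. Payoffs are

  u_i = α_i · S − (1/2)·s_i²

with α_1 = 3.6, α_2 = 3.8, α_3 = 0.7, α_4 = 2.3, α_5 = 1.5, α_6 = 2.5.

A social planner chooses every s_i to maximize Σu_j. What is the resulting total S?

Planner FOC: ∂(Σu_j)/∂s_i = (Σα_j) − s_i = 0, so s_i^SO = Σα_j = 14.4 for every i; S^SO = 86.4.

86.4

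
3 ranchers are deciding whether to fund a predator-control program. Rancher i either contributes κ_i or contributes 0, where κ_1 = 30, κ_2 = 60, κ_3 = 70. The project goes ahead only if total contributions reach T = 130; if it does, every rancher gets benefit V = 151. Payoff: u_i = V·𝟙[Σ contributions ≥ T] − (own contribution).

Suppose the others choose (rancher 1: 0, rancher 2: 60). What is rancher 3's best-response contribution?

70

Others' total = 60. Contributing 70 brings total to 130 ≥ 130: gain V − κ_3 = 81.
Best response: 70.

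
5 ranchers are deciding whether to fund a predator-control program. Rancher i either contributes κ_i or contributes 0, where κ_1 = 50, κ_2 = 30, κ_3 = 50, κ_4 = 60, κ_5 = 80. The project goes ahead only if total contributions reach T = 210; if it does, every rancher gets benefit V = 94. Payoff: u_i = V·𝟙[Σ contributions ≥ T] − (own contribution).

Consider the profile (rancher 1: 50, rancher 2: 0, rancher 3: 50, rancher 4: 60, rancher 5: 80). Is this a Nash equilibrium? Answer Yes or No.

Total = 240 ≥ 210: provided.
Rancher 1 (pledges 50, payoff 44): dropping to 0 → total 190, payoff 0. No gain.
Rancher 2 (pledges 0, payoff 94): pledging 30 → total 270, payoff 64. No gain.
Rancher 3 (pledges 50, payoff 44): dropping to 0 → total 190, payoff 0. No gain.
Rancher 4 (pledges 60, payoff 34): dropping to 0 → total 180, payoff 0. No gain.
Rancher 5 (pledges 80, payoff 14): dropping to 0 → total 160, payoff 0. No gain.

Yes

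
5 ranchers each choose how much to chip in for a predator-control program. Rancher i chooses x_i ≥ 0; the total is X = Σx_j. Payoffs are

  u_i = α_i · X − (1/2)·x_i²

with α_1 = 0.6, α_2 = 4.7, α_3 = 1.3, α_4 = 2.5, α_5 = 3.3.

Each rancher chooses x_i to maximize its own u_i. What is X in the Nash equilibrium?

12.4

Rancher i's FOC: ∂u_i/∂x_i = α_i − x_i = 0, so x_i* = α_i.
NE contributions = (0.6, 4.7, 1.3, 2.5, 3.3); X = 12.4.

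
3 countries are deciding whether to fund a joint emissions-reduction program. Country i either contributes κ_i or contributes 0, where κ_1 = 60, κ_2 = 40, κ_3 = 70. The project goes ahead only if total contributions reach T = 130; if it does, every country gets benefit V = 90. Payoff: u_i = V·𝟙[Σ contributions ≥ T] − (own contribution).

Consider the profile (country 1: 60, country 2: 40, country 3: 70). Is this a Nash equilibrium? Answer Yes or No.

No

Total = 170 ≥ 130: provided.
Country 1 (pledges 60, payoff 30): dropping to 0 → total 110, payoff 0. No gain.
Country 2 (pledges 40, payoff 50): dropping to 0 → total 130, payoff 90. Profitable deviation.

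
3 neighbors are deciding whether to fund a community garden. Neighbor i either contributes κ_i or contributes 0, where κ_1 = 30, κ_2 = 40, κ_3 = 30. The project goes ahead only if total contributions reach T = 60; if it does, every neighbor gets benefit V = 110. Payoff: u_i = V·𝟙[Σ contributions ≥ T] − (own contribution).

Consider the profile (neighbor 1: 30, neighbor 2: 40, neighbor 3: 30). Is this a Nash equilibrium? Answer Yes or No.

No

Total = 100 ≥ 60: provided.
Neighbor 1 (pledges 30, payoff 80): dropping to 0 → total 70, payoff 110. Profitable deviation.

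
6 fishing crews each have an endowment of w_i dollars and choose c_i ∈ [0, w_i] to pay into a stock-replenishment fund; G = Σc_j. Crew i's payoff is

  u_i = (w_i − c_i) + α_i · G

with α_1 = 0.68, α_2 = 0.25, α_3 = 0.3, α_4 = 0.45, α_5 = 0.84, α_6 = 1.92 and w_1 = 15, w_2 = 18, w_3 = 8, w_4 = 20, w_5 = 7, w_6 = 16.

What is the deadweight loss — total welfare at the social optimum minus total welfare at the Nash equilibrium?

233.92

∂u_i/∂c_i = α_i − 1, so crew i contributes w_i if α_i > 1, else 0.
α_i > 1 for i ∈ {6}; NE contributions (0, 0, 0, 0, 0, 16), G = 16.
W^NE = Σw_i − G^NE + (Σα_i)·G^NE = 84 + 3.44·16 = 139.04.
Planner: ∂(Σu_j)/∂c_i = Σα_j − 1 = 3.44 > 0, so everyone contributes w_i; G^SO = 84, W^SO = 84 + 3.44·84 = 372.96.
Deadweight loss = 233.92.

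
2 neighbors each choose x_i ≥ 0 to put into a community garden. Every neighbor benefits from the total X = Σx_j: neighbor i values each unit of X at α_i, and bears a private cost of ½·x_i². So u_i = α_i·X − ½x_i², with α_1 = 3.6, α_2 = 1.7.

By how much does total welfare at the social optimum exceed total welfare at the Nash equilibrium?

Neighbor i's FOC: ∂u_i/∂x_i = α_i − x_i = 0, so x_i* = α_i.
NE contributions = (3.6, 1.7); X = 5.3.
W^NE = (Σα)·X − ½Σα_i² = 5.3² − ½·15.85 = 20.165.
Planner sets x_i = Σα_j = 5.3 for every i, so X^SO = 2·5.3 = 10.6.
W^SO = (Σα)·X^SO − ½·2·(Σα)² = (2/2)·5.3² = 28.09.
Deadweight loss = W^SO − W^NE = 7.925.

7.925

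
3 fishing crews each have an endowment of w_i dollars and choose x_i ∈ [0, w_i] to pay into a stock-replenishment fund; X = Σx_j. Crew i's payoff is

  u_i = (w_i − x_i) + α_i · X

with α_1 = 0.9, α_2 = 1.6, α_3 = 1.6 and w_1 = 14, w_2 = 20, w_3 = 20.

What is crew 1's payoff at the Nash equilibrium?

50

∂u_i/∂x_i = α_i − 1, so crew i contributes w_i if α_i > 1, else 0.
α_i > 1 for i ∈ {2, 3}; NE contributions (0, 20, 20), X = 40.
u_1 = (14 − 0) + 0.9·40 = 50.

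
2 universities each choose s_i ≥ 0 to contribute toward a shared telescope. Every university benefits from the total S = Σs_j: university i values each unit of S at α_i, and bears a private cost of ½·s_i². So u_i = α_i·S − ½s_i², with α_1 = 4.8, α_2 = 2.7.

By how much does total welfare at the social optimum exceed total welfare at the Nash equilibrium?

15.165

University i's FOC: ∂u_i/∂s_i = α_i − s_i = 0, so s_i* = α_i.
NE contributions = (4.8, 2.7); S = 7.5.
W^NE = (Σα)·S − ½Σα_i² = 7.5² − ½·30.33 = 41.085.
Planner sets s_i = Σα_j = 7.5 for every i, so S^SO = 2·7.5 = 15.
W^SO = (Σα)·S^SO − ½·2·(Σα)² = (2/2)·7.5² = 56.25.
Deadweight loss = W^SO − W^NE = 15.165.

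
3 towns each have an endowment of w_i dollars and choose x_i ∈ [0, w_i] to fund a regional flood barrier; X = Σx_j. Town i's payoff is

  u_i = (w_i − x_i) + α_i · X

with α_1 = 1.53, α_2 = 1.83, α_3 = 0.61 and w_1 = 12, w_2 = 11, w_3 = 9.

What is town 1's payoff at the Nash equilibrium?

∂u_i/∂x_i = α_i − 1, so town i contributes w_i if α_i > 1, else 0.
α_i > 1 for i ∈ {1, 2}; NE contributions (12, 11, 0), X = 23.
u_1 = (12 − 12) + 1.53·23 = 35.19.

35.19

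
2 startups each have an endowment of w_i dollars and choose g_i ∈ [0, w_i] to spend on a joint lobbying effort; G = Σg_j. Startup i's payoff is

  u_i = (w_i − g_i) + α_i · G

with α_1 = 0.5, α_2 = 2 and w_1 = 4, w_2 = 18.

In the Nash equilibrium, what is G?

∂u_i/∂g_i = α_i − 1, so startup i contributes w_i if α_i > 1, else 0.
α_i > 1 for i ∈ {2}; NE contributions (0, 18), G = 18.

18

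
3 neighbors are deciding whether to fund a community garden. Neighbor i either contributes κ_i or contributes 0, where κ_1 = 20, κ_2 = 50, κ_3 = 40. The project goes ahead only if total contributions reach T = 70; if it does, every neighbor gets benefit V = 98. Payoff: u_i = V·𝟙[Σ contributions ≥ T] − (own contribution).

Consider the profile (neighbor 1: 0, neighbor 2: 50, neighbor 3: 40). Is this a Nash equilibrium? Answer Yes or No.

Yes

Total = 90 ≥ 70: provided.
Neighbor 1 (pledges 0, payoff 98): pledging 20 → total 110, payoff 78. No gain.
Neighbor 2 (pledges 50, payoff 48): dropping to 0 → total 40, payoff 0. No gain.
Neighbor 3 (pledges 40, payoff 58): dropping to 0 → total 50, payoff 0. No gain.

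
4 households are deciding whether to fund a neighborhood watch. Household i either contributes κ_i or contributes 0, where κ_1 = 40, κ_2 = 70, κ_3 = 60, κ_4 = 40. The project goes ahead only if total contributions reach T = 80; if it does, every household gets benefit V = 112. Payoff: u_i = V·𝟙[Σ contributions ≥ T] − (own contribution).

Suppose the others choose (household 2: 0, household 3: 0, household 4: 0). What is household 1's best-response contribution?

0

Others' total = 0. Even contributing 40 gives 40 < 80: no benefit either way.
Best response: 0.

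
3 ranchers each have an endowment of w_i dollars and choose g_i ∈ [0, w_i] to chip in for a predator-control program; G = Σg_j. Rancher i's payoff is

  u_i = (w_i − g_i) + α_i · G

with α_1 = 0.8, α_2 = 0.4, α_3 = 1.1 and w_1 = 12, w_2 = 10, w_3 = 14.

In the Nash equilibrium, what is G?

14

∂u_i/∂g_i = α_i − 1, so rancher i contributes w_i if α_i > 1, else 0.
α_i > 1 for i ∈ {3}; NE contributions (0, 0, 14), G = 14.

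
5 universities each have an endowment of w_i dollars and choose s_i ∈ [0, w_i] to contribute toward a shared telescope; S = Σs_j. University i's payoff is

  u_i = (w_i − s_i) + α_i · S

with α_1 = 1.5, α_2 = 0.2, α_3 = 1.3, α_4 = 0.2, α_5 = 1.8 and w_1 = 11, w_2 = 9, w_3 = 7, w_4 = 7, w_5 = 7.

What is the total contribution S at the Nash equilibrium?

25

∂u_i/∂s_i = α_i − 1, so university i contributes w_i if α_i > 1, else 0.
α_i > 1 for i ∈ {1, 3, 5}; NE contributions (11, 0, 7, 0, 7), S = 25.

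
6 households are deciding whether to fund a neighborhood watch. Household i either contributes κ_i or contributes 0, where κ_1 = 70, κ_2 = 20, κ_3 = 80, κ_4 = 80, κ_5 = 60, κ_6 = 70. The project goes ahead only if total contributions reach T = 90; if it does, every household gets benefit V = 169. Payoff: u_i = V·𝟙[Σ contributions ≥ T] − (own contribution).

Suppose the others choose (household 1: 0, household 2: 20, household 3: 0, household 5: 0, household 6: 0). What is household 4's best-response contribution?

Others' total = 20. Contributing 80 brings total to 100 ≥ 90: gain V − κ_4 = 89.
Best response: 80.

80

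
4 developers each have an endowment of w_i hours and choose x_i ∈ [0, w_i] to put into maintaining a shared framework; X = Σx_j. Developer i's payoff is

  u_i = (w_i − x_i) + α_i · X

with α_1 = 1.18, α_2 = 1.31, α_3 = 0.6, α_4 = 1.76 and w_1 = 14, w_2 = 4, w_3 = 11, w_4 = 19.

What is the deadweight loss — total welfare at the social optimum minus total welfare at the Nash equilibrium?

∂u_i/∂x_i = α_i − 1, so developer i contributes w_i if α_i > 1, else 0.
α_i > 1 for i ∈ {1, 2, 4}; NE contributions (14, 4, 0, 19), X = 37.
W^NE = Σw_i − X^NE + (Σα_i)·X^NE = 48 + 3.85·37 = 190.45.
Planner: ∂(Σu_j)/∂x_i = Σα_j − 1 = 3.85 > 0, so everyone contributes w_i; X^SO = 48, W^SO = 48 + 3.85·48 = 232.8.
Deadweight loss = 42.35.

42.35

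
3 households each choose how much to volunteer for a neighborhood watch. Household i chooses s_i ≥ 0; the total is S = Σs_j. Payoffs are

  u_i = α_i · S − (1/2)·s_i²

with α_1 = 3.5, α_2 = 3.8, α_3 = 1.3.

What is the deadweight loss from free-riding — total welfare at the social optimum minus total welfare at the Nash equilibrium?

Household i's FOC: ∂u_i/∂s_i = α_i − s_i = 0, so s_i* = α_i.
NE contributions = (3.5, 3.8, 1.3); S = 8.6.
W^NE = (Σα)·S − ½Σα_i² = 8.6² − ½·28.38 = 59.77.
Planner sets s_i = Σα_j = 8.6 for every i, so S^SO = 3·8.6 = 25.8.
W^SO = (Σα)·S^SO − ½·3·(Σα)² = (3/2)·8.6² = 110.94.
Deadweight loss = W^SO − W^NE = 51.17.

51.17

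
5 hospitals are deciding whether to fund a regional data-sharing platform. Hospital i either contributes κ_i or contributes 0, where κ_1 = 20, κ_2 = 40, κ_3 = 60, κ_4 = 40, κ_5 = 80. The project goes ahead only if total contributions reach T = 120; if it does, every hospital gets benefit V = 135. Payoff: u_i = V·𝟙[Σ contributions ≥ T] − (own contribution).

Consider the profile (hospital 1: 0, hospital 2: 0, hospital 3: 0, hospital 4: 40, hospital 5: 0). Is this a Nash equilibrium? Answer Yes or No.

Total = 40 < 120: not provided.
Hospital 1 (pledges 0, payoff 0): pledging 20 → total 60, payoff -20. No gain.
Hospital 2 (pledges 0, payoff 0): pledging 40 → total 80, payoff -40. No gain.
Hospital 3 (pledges 0, payoff 0): pledging 60 → total 100, payoff -60. No gain.
Hospital 4 (pledges 40, payoff -40): dropping to 0 → total 0, payoff 0. Profitable deviation.

No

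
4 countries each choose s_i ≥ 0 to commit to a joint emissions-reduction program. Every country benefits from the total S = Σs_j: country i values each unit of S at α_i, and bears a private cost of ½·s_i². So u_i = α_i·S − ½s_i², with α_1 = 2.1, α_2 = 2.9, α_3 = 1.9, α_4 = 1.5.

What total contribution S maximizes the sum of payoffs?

33.6

Planner FOC: ∂(Σu_j)/∂s_i = (Σα_j) − s_i = 0, so s_i^SO = Σα_j = 8.4 for every i; S^SO = 33.6.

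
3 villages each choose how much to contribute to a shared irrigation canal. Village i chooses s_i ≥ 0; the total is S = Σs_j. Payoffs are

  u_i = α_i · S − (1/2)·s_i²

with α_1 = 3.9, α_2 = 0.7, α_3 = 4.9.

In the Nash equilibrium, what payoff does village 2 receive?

Village i's FOC: ∂u_i/∂s_i = α_i − s_i = 0, so s_i* = α_i.
NE contributions = (3.9, 0.7, 4.9); S = 9.5.
u_2 = α_2·S − ½·(s_2)² = 0.7·9.5 − ½·0.7² = 6.405.

6.405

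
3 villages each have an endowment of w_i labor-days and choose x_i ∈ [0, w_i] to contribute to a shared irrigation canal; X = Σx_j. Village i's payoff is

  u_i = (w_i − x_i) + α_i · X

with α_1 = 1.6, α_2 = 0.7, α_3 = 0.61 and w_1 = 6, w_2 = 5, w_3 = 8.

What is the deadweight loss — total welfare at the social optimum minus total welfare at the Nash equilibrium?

∂u_i/∂x_i = α_i − 1, so village i contributes w_i if α_i > 1, else 0.
α_i > 1 for i ∈ {1}; NE contributions (6, 0, 0), X = 6.
W^NE = Σw_i − X^NE + (Σα_i)·X^NE = 19 + 1.91·6 = 30.46.
Planner: ∂(Σu_j)/∂x_i = Σα_j − 1 = 1.91 > 0, so everyone contributes w_i; X^SO = 19, W^SO = 19 + 1.91·19 = 55.29.
Deadweight loss = 24.83.

24.83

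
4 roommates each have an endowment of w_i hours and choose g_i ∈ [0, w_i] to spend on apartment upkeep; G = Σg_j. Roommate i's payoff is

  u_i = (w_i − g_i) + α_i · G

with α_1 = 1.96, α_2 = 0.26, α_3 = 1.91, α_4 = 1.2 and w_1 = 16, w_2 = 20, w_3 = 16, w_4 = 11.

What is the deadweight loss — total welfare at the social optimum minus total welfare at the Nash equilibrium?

86.6

∂u_i/∂g_i = α_i − 1, so roommate i contributes w_i if α_i > 1, else 0.
α_i > 1 for i ∈ {1, 3, 4}; NE contributions (16, 0, 16, 11), G = 43.
W^NE = Σw_i − G^NE + (Σα_i)·G^NE = 63 + 4.33·43 = 249.19.
Planner: ∂(Σu_j)/∂g_i = Σα_j − 1 = 4.33 > 0, so everyone contributes w_i; G^SO = 63, W^SO = 63 + 4.33·63 = 335.79.
Deadweight loss = 86.6.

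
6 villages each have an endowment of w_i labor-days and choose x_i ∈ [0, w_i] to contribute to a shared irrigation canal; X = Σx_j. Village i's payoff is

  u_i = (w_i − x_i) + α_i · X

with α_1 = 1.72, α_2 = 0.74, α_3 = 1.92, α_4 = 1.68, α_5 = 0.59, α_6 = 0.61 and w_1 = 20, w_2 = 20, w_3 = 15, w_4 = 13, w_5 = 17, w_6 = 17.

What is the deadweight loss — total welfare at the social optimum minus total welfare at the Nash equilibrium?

∂u_i/∂x_i = α_i − 1, so village i contributes w_i if α_i > 1, else 0.
α_i > 1 for i ∈ {1, 3, 4}; NE contributions (20, 0, 15, 13, 0, 0), X = 48.
W^NE = Σw_i − X^NE + (Σα_i)·X^NE = 102 + 6.26·48 = 402.48.
Planner: ∂(Σu_j)/∂x_i = Σα_j − 1 = 6.26 > 0, so everyone contributes w_i; X^SO = 102, W^SO = 102 + 6.26·102 = 740.52.
Deadweight loss = 338.04.

338.04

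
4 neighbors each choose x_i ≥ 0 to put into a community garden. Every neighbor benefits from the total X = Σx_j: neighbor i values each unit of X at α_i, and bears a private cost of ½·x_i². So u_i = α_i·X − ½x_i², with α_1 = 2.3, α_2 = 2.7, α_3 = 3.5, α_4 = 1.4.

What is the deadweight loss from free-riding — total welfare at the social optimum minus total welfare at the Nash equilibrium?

Neighbor i's FOC: ∂u_i/∂x_i = α_i − x_i = 0, so x_i* = α_i.
NE contributions = (2.3, 2.7, 3.5, 1.4); X = 9.9.
W^NE = (Σα)·X − ½Σα_i² = 9.9² − ½·26.79 = 84.615.
Planner sets x_i = Σα_j = 9.9 for every i, so X^SO = 4·9.9 = 39.6.
W^SO = (Σα)·X^SO − ½·4·(Σα)² = (4/2)·9.9² = 196.02.
Deadweight loss = W^SO − W^NE = 111.405.

111.405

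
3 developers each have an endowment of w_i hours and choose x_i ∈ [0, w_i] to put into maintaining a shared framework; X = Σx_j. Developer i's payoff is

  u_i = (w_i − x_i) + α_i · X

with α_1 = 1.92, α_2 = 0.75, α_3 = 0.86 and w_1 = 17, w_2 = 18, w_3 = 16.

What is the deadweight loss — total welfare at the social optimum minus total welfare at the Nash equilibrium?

86.02

∂u_i/∂x_i = α_i − 1, so developer i contributes w_i if α_i > 1, else 0.
α_i > 1 for i ∈ {1}; NE contributions (17, 0, 0), X = 17.
W^NE = Σw_i − X^NE + (Σα_i)·X^NE = 51 + 2.53·17 = 94.01.
Planner: ∂(Σu_j)/∂x_i = Σα_j − 1 = 2.53 > 0, so everyone contributes w_i; X^SO = 51, W^SO = 51 + 2.53·51 = 180.03.
Deadweight loss = 86.02.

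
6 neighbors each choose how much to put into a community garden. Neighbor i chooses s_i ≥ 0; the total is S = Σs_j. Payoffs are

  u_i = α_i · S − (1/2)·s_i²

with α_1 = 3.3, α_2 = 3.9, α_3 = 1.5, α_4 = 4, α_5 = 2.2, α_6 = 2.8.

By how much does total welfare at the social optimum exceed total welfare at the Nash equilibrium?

Neighbor i's FOC: ∂u_i/∂s_i = α_i − s_i = 0, so s_i* = α_i.
NE contributions = (3.3, 3.9, 1.5, 4, 2.2, 2.8); S = 17.7.
W^NE = (Σα)·S − ½Σα_i² = 17.7² − ½·57.03 = 284.775.
Planner sets s_i = Σα_j = 17.7 for every i, so S^SO = 6·17.7 = 106.2.
W^SO = (Σα)·S^SO − ½·6·(Σα)² = (6/2)·17.7² = 939.87.
Deadweight loss = W^SO − W^NE = 655.095.

655.095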